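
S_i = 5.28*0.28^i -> [5.28, 1.48, 0.41, 0.12, 0.03]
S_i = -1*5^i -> [-1, -5, -25, -125, -625]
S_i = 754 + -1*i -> [754, 753, 752, 751, 750]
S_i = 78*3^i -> [78, 234, 702, 2106, 6318]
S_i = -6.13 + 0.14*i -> [-6.13, -5.99, -5.85, -5.71, -5.57]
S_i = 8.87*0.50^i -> [8.87, 4.43, 2.22, 1.11, 0.55]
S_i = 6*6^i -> [6, 36, 216, 1296, 7776]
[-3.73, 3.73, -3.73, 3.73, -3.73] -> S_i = -3.73*(-1.00)^i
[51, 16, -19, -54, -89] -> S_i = 51 + -35*i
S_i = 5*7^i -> [5, 35, 245, 1715, 12005]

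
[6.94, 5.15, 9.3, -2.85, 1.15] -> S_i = Random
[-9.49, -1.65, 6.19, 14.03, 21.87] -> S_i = -9.49 + 7.84*i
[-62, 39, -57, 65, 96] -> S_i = Random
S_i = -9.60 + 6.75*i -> [-9.6, -2.85, 3.9, 10.65, 17.4]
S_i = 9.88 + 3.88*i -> [9.88, 13.76, 17.64, 21.52, 25.4]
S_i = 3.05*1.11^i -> [3.05, 3.39, 3.76, 4.17, 4.63]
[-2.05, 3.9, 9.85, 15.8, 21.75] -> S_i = -2.05 + 5.95*i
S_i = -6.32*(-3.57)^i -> [-6.32, 22.56, -80.55, 287.56, -1026.57]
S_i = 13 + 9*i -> [13, 22, 31, 40, 49]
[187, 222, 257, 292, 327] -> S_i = 187 + 35*i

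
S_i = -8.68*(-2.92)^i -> [-8.68, 25.35, -74.01, 216.11, -631.03]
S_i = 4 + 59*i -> [4, 63, 122, 181, 240]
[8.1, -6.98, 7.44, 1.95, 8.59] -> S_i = Random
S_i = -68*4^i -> [-68, -272, -1088, -4352, -17408]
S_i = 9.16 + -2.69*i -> [9.16, 6.47, 3.78, 1.09, -1.6]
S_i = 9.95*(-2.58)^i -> [9.95, -25.67, 66.23, -170.88, 440.86]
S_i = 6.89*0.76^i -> [6.89, 5.24, 3.98, 3.02, 2.3]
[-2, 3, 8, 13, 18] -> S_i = -2 + 5*i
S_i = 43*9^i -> [43, 387, 3483, 31347, 282123]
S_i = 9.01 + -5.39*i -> [9.01, 3.62, -1.77, -7.16, -12.55]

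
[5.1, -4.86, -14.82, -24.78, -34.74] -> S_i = 5.10 + -9.96*i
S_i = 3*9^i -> [3, 27, 243, 2187, 19683]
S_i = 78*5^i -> [78, 390, 1950, 9750, 48750]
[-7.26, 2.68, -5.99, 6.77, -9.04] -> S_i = Random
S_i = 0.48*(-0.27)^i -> [0.48, -0.13, 0.03, -0.01, 0.0]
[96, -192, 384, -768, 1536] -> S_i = 96*-2^i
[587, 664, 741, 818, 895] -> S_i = 587 + 77*i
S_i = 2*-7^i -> [2, -14, 98, -686, 4802]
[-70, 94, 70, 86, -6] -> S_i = Random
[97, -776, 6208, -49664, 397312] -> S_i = 97*-8^i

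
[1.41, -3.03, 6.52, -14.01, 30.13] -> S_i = 1.41*(-2.15)^i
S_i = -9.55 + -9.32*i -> [-9.55, -18.87, -28.19, -37.51, -46.83]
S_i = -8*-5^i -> [-8, 40, -200, 1000, -5000]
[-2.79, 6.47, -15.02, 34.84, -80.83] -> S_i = -2.79*(-2.32)^i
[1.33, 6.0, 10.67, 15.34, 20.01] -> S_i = 1.33 + 4.67*i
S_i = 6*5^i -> [6, 30, 150, 750, 3750]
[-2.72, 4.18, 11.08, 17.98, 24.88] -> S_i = -2.72 + 6.90*i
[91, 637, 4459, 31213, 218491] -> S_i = 91*7^i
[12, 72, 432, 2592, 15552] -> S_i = 12*6^i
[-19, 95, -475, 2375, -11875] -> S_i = -19*-5^i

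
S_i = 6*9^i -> [6, 54, 486, 4374, 39366]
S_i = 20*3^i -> [20, 60, 180, 540, 1620]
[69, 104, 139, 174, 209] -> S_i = 69 + 35*i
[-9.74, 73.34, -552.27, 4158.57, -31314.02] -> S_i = -9.74*(-7.53)^i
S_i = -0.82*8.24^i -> [-0.82, -6.76, -55.68, -458.77, -3780.27]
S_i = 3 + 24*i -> [3, 27, 51, 75, 99]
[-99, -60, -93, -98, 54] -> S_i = Random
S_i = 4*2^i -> [4, 8, 16, 32, 64]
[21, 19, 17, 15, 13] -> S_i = 21 + -2*i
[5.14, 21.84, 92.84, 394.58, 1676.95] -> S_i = 5.14*4.25^i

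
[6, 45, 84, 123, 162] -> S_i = 6 + 39*i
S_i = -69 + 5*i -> [-69, -64, -59, -54, -49]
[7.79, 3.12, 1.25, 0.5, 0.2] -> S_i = 7.79*0.40^i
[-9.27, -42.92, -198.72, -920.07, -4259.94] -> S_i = -9.27*4.63^i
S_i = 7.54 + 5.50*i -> [7.54, 13.04, 18.54, 24.04, 29.54]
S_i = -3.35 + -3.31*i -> [-3.35, -6.66, -9.97, -13.28, -16.59]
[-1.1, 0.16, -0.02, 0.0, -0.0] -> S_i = -1.10*(-0.15)^i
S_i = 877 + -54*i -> [877, 823, 769, 715, 661]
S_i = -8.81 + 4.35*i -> [-8.81, -4.46, -0.11, 4.24, 8.59]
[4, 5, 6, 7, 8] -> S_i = 4 + 1*i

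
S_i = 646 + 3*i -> [646, 649, 652, 655, 658]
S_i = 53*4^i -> [53, 212, 848, 3392, 13568]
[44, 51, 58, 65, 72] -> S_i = 44 + 7*i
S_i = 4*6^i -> [4, 24, 144, 864, 5184]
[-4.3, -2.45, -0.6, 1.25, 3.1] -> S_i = -4.30 + 1.85*i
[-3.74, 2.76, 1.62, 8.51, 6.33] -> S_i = Random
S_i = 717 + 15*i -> [717, 732, 747, 762, 777]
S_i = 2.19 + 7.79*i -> [2.19, 9.98, 17.77, 25.56, 33.35]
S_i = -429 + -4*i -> [-429, -433, -437, -441, -445]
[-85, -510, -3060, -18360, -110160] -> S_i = -85*6^i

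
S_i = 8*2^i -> [8, 16, 32, 64, 128]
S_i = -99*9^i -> [-99, -891, -8019, -72171, -649539]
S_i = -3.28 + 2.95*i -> [-3.28, -0.33, 2.62, 5.57, 8.52]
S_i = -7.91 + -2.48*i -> [-7.91, -10.39, -12.87, -15.35, -17.83]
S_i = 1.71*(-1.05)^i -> [1.71, -1.8, 1.89, -1.98, 2.08]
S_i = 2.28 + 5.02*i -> [2.28, 7.3, 12.32, 17.34, 22.36]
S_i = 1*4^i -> [1, 4, 16, 64, 256]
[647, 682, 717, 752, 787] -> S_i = 647 + 35*i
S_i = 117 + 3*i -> [117, 120, 123, 126, 129]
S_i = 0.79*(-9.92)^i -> [0.79, -7.84, 77.74, -771.19, 7650.22]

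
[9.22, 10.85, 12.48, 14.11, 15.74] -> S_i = 9.22 + 1.63*i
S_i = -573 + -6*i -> [-573, -579, -585, -591, -597]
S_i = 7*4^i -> [7, 28, 112, 448, 1792]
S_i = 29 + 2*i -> [29, 31, 33, 35, 37]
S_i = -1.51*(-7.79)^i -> [-1.51, 11.76, -91.63, 713.82, -5560.67]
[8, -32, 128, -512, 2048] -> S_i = 8*-4^i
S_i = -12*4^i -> [-12, -48, -192, -768, -3072]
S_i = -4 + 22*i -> [-4, 18, 40, 62, 84]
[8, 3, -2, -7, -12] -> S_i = 8 + -5*i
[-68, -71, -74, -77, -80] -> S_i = -68 + -3*i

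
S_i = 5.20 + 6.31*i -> [5.2, 11.51, 17.82, 24.13, 30.44]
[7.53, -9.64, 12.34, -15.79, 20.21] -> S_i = 7.53*(-1.28)^i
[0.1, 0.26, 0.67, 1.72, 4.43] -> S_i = 0.10*2.58^i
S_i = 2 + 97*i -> [2, 99, 196, 293, 390]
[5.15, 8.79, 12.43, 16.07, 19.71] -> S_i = 5.15 + 3.64*i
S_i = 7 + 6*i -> [7, 13, 19, 25, 31]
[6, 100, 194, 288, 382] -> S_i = 6 + 94*i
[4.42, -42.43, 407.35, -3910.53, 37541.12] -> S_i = 4.42*(-9.60)^i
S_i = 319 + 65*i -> [319, 384, 449, 514, 579]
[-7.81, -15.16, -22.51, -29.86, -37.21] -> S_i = -7.81 + -7.35*i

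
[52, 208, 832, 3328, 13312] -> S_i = 52*4^i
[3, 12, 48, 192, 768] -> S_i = 3*4^i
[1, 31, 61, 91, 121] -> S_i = 1 + 30*i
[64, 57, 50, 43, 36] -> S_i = 64 + -7*i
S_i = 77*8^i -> [77, 616, 4928, 39424, 315392]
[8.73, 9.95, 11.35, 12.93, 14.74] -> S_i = 8.73*1.14^i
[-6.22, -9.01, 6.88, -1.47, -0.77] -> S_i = Random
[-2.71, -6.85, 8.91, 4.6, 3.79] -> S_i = Random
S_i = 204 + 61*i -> [204, 265, 326, 387, 448]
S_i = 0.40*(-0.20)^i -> [0.4, -0.08, 0.02, -0.0, 0.0]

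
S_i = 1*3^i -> [1, 3, 9, 27, 81]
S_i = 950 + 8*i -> [950, 958, 966, 974, 982]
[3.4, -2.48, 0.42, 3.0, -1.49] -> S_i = Random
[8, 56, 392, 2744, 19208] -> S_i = 8*7^i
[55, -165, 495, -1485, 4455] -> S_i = 55*-3^i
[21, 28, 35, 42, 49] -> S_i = 21 + 7*i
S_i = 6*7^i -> [6, 42, 294, 2058, 14406]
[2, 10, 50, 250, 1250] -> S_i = 2*5^i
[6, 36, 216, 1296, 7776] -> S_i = 6*6^i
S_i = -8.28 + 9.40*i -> [-8.28, 1.12, 10.52, 19.92, 29.32]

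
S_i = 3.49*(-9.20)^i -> [3.49, -32.11, 295.39, -2717.62, 25002.11]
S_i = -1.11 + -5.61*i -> [-1.11, -6.72, -12.33, -17.94, -23.55]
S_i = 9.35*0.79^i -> [9.35, 7.39, 5.84, 4.61, 3.64]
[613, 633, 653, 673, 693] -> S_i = 613 + 20*i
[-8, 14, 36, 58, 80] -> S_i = -8 + 22*i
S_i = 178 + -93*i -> [178, 85, -8, -101, -194]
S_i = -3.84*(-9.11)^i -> [-3.84, 34.98, -318.69, 2903.26, -26448.72]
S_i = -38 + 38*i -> [-38, 0, 38, 76, 114]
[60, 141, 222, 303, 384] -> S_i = 60 + 81*i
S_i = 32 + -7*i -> [32, 25, 18, 11, 4]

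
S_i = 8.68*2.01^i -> [8.68, 17.45, 35.07, 70.49, 141.68]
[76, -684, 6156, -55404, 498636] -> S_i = 76*-9^i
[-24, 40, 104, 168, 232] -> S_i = -24 + 64*i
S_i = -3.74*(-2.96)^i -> [-3.74, 11.07, -32.77, 96.99, -287.1]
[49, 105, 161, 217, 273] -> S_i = 49 + 56*i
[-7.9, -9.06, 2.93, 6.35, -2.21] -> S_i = Random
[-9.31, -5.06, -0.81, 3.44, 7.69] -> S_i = -9.31 + 4.25*i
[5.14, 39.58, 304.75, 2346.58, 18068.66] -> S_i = 5.14*7.70^i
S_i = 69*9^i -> [69, 621, 5589, 50301, 452709]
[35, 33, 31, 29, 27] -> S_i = 35 + -2*i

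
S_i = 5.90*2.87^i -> [5.9, 16.93, 48.6, 139.48, 400.29]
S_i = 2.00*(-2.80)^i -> [2.0, -5.6, 15.68, -43.9, 122.93]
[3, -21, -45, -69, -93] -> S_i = 3 + -24*i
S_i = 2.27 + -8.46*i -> [2.27, -6.19, -14.65, -23.11, -31.57]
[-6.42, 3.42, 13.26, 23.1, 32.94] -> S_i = -6.42 + 9.84*i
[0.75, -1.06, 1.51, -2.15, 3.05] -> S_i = 0.75*(-1.42)^i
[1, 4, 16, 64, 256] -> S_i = 1*4^i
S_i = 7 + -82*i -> [7, -75, -157, -239, -321]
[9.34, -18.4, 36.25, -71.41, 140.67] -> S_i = 9.34*(-1.97)^i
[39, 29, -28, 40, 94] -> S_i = Random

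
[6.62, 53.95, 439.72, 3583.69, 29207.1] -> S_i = 6.62*8.15^i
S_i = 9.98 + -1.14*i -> [9.98, 8.84, 7.7, 6.56, 5.42]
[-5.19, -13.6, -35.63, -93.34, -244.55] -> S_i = -5.19*2.62^i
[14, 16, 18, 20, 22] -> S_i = 14 + 2*i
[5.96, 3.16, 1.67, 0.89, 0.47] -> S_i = 5.96*0.53^i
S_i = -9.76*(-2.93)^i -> [-9.76, 28.6, -83.79, 245.5, -719.32]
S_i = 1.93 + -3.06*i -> [1.93, -1.13, -4.19, -7.25, -10.31]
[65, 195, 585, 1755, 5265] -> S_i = 65*3^i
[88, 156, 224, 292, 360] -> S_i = 88 + 68*i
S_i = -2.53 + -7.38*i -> [-2.53, -9.91, -17.29, -24.67, -32.05]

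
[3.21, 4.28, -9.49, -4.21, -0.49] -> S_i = Random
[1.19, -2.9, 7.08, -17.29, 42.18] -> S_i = 1.19*(-2.44)^i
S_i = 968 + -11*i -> [968, 957, 946, 935, 924]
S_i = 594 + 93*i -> [594, 687, 780, 873, 966]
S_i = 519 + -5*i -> [519, 514, 509, 504, 499]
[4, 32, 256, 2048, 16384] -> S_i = 4*8^i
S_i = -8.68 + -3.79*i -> [-8.68, -12.47, -16.26, -20.05, -23.84]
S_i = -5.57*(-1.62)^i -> [-5.57, 9.02, -14.62, 23.68, -38.36]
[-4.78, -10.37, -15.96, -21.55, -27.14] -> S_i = -4.78 + -5.59*i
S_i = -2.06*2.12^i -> [-2.06, -4.37, -9.26, -19.63, -41.61]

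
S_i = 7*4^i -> [7, 28, 112, 448, 1792]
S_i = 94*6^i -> [94, 564, 3384, 20304, 121824]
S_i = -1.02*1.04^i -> [-1.02, -1.06, -1.1, -1.15, -1.19]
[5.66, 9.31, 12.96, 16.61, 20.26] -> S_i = 5.66 + 3.65*i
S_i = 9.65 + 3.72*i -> [9.65, 13.37, 17.09, 20.81, 24.53]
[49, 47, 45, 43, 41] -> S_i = 49 + -2*i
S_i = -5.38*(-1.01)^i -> [-5.38, 5.43, -5.49, 5.54, -5.6]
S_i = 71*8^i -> [71, 568, 4544, 36352, 290816]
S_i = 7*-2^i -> [7, -14, 28, -56, 112]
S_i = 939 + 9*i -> [939, 948, 957, 966, 975]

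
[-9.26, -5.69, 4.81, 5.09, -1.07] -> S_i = Random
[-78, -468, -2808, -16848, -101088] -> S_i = -78*6^i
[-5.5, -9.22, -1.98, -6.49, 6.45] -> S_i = Random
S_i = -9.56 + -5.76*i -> [-9.56, -15.32, -21.08, -26.84, -32.6]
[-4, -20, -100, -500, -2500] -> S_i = -4*5^i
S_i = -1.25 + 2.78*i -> [-1.25, 1.53, 4.31, 7.09, 9.87]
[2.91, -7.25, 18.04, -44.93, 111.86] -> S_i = 2.91*(-2.49)^i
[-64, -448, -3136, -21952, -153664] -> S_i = -64*7^i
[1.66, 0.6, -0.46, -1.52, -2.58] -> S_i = 1.66 + -1.06*i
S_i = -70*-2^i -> [-70, 140, -280, 560, -1120]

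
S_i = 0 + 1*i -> [0, 1, 2, 3, 4]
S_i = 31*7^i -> [31, 217, 1519, 10633, 74431]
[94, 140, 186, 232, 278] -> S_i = 94 + 46*i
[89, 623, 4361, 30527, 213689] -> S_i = 89*7^i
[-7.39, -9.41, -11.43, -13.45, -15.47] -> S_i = -7.39 + -2.02*i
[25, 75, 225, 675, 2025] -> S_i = 25*3^i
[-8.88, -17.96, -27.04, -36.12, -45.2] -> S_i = -8.88 + -9.08*i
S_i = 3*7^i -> [3, 21, 147, 1029, 7203]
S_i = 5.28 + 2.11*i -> [5.28, 7.39, 9.5, 11.61, 13.72]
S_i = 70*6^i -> [70, 420, 2520, 15120, 90720]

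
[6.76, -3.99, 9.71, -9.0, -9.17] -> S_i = Random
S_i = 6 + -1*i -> [6, 5, 4, 3, 2]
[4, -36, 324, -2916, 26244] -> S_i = 4*-9^i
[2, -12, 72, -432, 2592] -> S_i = 2*-6^i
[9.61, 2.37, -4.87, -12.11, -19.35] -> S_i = 9.61 + -7.24*i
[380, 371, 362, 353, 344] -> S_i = 380 + -9*i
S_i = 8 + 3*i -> [8, 11, 14, 17, 20]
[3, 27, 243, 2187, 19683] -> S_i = 3*9^i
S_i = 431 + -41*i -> [431, 390, 349, 308, 267]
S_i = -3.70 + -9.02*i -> [-3.7, -12.72, -21.74, -30.76, -39.78]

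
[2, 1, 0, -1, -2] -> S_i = 2 + -1*i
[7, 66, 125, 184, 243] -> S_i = 7 + 59*i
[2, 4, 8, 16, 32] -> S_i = 2*2^i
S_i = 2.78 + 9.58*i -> [2.78, 12.36, 21.94, 31.52, 41.1]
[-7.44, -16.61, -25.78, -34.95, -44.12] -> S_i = -7.44 + -9.17*i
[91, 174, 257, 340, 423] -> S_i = 91 + 83*i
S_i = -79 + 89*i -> [-79, 10, 99, 188, 277]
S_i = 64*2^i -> [64, 128, 256, 512, 1024]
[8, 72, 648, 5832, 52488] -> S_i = 8*9^i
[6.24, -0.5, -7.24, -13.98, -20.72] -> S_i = 6.24 + -6.74*i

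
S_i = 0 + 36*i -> [0, 36, 72, 108, 144]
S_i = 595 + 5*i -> [595, 600, 605, 610, 615]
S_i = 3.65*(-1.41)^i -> [3.65, -5.15, 7.26, -10.23, 14.43]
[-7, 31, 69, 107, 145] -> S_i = -7 + 38*i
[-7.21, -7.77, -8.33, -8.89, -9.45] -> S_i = -7.21 + -0.56*i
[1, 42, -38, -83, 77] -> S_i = Random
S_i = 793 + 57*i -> [793, 850, 907, 964, 1021]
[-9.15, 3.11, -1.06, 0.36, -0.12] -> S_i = -9.15*(-0.34)^i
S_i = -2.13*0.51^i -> [-2.13, -1.09, -0.55, -0.28, -0.14]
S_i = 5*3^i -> [5, 15, 45, 135, 405]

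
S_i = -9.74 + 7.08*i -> [-9.74, -2.66, 4.42, 11.5, 18.58]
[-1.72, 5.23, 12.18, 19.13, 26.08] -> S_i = -1.72 + 6.95*i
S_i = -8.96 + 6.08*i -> [-8.96, -2.88, 3.2, 9.28, 15.36]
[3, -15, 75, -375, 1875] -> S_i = 3*-5^i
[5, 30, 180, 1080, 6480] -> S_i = 5*6^i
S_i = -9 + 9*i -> [-9, 0, 9, 18, 27]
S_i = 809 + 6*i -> [809, 815, 821, 827, 833]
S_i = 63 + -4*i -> [63, 59, 55, 51, 47]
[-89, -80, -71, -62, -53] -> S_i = -89 + 9*i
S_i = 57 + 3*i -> [57, 60, 63, 66, 69]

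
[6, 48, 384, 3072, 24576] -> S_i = 6*8^i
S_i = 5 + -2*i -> [5, 3, 1, -1, -3]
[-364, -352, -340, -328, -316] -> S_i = -364 + 12*i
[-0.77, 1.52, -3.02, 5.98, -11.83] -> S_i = -0.77*(-1.98)^i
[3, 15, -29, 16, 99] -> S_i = Random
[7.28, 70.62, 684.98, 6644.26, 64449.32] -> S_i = 7.28*9.70^i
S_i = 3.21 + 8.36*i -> [3.21, 11.57, 19.93, 28.29, 36.65]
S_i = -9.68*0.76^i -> [-9.68, -7.36, -5.59, -4.25, -3.23]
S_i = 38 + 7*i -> [38, 45, 52, 59, 66]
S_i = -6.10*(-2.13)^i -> [-6.1, 12.99, -27.68, 58.95, -125.56]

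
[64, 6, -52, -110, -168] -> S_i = 64 + -58*i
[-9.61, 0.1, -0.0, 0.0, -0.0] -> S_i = -9.61*(-0.01)^i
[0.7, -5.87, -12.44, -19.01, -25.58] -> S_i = 0.70 + -6.57*i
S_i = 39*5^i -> [39, 195, 975, 4875, 24375]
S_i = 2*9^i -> [2, 18, 162, 1458, 13122]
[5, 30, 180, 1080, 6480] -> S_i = 5*6^i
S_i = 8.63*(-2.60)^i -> [8.63, -22.44, 58.34, -151.68, 394.37]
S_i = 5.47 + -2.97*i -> [5.47, 2.5, -0.47, -3.44, -6.41]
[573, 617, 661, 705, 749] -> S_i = 573 + 44*i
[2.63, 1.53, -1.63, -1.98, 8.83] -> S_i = Random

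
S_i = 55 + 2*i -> [55, 57, 59, 61, 63]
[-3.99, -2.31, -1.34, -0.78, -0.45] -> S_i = -3.99*0.58^i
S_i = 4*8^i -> [4, 32, 256, 2048, 16384]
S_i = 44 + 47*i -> [44, 91, 138, 185, 232]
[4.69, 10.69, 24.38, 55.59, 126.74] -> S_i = 4.69*2.28^i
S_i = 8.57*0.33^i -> [8.57, 2.83, 0.93, 0.31, 0.1]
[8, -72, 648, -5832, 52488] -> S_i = 8*-9^i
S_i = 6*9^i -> [6, 54, 486, 4374, 39366]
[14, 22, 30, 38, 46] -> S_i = 14 + 8*i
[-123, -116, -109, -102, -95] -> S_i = -123 + 7*i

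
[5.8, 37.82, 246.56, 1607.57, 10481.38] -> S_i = 5.80*6.52^i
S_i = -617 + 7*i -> [-617, -610, -603, -596, -589]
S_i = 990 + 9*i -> [990, 999, 1008, 1017, 1026]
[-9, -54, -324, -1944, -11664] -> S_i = -9*6^i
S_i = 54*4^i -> [54, 216, 864, 3456, 13824]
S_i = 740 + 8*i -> [740, 748, 756, 764, 772]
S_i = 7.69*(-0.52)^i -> [7.69, -4.0, 2.08, -1.08, 0.56]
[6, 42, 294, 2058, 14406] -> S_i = 6*7^i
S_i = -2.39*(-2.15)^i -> [-2.39, 5.14, -11.05, 23.75, -51.07]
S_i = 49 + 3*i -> [49, 52, 55, 58, 61]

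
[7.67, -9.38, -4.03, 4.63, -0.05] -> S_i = Random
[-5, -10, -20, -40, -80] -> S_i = -5*2^i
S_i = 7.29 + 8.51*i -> [7.29, 15.8, 24.31, 32.82, 41.33]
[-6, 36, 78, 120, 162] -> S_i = -6 + 42*i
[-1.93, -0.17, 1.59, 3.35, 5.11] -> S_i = -1.93 + 1.76*i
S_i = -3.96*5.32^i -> [-3.96, -21.07, -112.08, -596.25, -3172.06]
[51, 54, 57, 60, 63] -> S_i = 51 + 3*i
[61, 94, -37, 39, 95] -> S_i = Random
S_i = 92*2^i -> [92, 184, 368, 736, 1472]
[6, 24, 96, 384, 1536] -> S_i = 6*4^i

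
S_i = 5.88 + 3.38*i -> [5.88, 9.26, 12.64, 16.02, 19.4]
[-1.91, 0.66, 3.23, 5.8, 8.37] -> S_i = -1.91 + 2.57*i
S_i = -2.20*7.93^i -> [-2.2, -17.45, -138.35, -1097.09, -8699.92]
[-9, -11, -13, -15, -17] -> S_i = -9 + -2*i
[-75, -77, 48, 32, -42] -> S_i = Random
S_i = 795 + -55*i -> [795, 740, 685, 630, 575]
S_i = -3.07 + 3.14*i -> [-3.07, 0.07, 3.21, 6.35, 9.49]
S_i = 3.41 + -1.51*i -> [3.41, 1.9, 0.39, -1.12, -2.63]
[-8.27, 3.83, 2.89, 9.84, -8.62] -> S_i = Random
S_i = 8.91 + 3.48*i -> [8.91, 12.39, 15.87, 19.35, 22.83]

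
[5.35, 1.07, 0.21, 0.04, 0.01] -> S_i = 5.35*0.20^i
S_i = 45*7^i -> [45, 315, 2205, 15435, 108045]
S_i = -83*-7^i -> [-83, 581, -4067, 28469, -199283]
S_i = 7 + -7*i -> [7, 0, -7, -14, -21]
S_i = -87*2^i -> [-87, -174, -348, -696, -1392]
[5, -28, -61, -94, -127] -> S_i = 5 + -33*i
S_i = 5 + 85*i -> [5, 90, 175, 260, 345]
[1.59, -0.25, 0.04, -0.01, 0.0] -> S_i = 1.59*(-0.16)^i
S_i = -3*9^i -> [-3, -27, -243, -2187, -19683]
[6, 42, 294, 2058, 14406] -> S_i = 6*7^i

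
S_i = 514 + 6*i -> [514, 520, 526, 532, 538]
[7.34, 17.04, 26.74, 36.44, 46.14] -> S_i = 7.34 + 9.70*i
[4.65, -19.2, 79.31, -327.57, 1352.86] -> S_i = 4.65*(-4.13)^i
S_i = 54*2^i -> [54, 108, 216, 432, 864]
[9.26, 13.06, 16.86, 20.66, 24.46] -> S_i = 9.26 + 3.80*i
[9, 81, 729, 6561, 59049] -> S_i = 9*9^i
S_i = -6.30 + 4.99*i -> [-6.3, -1.31, 3.68, 8.67, 13.66]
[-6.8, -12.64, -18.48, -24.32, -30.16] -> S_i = -6.80 + -5.84*i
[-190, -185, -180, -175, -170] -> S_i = -190 + 5*i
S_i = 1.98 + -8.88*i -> [1.98, -6.9, -15.78, -24.66, -33.54]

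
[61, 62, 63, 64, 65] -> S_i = 61 + 1*i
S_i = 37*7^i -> [37, 259, 1813, 12691, 88837]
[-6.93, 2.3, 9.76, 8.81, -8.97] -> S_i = Random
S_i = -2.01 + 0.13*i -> [-2.01, -1.88, -1.75, -1.62, -1.49]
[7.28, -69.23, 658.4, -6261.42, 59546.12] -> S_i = 7.28*(-9.51)^i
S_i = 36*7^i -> [36, 252, 1764, 12348, 86436]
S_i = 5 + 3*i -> [5, 8, 11, 14, 17]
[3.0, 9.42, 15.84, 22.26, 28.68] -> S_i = 3.00 + 6.42*i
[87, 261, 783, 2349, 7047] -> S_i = 87*3^i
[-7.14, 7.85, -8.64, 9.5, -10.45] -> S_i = -7.14*(-1.10)^i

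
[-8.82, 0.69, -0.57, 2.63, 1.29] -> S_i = Random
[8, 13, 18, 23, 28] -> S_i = 8 + 5*i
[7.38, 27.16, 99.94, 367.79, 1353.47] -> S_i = 7.38*3.68^i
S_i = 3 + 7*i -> [3, 10, 17, 24, 31]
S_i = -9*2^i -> [-9, -18, -36, -72, -144]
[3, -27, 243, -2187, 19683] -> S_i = 3*-9^i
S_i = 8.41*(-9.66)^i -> [8.41, -81.24, 784.78, -7581.02, 73232.61]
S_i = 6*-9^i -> [6, -54, 486, -4374, 39366]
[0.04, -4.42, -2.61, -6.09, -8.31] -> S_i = Random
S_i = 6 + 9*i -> [6, 15, 24, 33, 42]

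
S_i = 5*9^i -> [5, 45, 405, 3645, 32805]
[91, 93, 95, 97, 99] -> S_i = 91 + 2*i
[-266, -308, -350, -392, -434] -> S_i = -266 + -42*i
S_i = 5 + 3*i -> [5, 8, 11, 14, 17]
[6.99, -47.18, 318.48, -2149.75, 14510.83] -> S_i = 6.99*(-6.75)^i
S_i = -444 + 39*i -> [-444, -405, -366, -327, -288]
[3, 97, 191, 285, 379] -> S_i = 3 + 94*i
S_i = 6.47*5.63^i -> [6.47, 36.43, 205.08, 1154.59, 6500.37]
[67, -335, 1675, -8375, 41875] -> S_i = 67*-5^i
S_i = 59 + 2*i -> [59, 61, 63, 65, 67]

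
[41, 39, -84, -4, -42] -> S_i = Random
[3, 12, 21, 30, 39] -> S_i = 3 + 9*i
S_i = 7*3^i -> [7, 21, 63, 189, 567]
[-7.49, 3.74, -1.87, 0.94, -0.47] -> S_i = -7.49*(-0.50)^i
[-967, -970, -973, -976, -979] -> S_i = -967 + -3*i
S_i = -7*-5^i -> [-7, 35, -175, 875, -4375]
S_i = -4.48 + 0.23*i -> [-4.48, -4.25, -4.02, -3.79, -3.56]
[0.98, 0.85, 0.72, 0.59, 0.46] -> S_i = 0.98 + -0.13*i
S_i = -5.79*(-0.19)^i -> [-5.79, 1.1, -0.21, 0.04, -0.01]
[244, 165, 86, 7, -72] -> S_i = 244 + -79*i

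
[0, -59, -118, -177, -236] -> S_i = 0 + -59*i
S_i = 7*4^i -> [7, 28, 112, 448, 1792]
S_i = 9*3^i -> [9, 27, 81, 243, 729]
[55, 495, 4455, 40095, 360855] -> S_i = 55*9^i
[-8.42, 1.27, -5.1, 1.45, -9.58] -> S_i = Random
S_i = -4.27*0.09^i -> [-4.27, -0.38, -0.03, -0.0, -0.0]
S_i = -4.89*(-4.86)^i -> [-4.89, 23.77, -115.5, 561.33, -2728.06]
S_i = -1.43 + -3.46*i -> [-1.43, -4.89, -8.35, -11.81, -15.27]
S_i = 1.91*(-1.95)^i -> [1.91, -3.72, 7.26, -14.16, 27.62]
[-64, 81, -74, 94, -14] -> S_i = Random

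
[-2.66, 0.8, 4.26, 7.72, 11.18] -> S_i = -2.66 + 3.46*i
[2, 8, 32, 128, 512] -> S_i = 2*4^i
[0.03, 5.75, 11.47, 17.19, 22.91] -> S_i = 0.03 + 5.72*i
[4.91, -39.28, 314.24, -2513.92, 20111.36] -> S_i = 4.91*(-8.00)^i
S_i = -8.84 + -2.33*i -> [-8.84, -11.17, -13.5, -15.83, -18.16]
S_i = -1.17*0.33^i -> [-1.17, -0.39, -0.13, -0.04, -0.01]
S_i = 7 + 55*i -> [7, 62, 117, 172, 227]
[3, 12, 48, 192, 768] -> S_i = 3*4^i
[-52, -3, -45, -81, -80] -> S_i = Random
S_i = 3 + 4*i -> [3, 7, 11, 15, 19]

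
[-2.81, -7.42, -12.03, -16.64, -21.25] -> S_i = -2.81 + -4.61*i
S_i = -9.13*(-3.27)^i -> [-9.13, 29.86, -97.63, 319.24, -1043.91]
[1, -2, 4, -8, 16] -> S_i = 1*-2^i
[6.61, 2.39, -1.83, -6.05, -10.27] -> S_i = 6.61 + -4.22*i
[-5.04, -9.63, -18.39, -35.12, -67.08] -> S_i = -5.04*1.91^i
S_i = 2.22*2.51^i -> [2.22, 5.57, 13.99, 35.11, 88.11]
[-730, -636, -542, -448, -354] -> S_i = -730 + 94*i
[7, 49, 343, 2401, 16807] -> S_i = 7*7^i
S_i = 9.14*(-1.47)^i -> [9.14, -13.44, 19.75, -29.03, 42.68]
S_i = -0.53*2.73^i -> [-0.53, -1.45, -3.95, -10.78, -29.44]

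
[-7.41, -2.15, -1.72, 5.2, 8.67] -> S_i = Random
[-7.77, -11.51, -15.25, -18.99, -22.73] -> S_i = -7.77 + -3.74*i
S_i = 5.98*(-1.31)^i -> [5.98, -7.83, 10.26, -13.44, 17.61]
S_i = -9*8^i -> [-9, -72, -576, -4608, -36864]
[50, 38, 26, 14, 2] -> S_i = 50 + -12*i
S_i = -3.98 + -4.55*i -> [-3.98, -8.53, -13.08, -17.63, -22.18]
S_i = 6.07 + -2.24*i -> [6.07, 3.83, 1.59, -0.65, -2.89]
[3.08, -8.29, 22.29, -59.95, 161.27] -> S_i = 3.08*(-2.69)^i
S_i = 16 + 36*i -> [16, 52, 88, 124, 160]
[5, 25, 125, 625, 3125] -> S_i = 5*5^i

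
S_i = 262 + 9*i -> [262, 271, 280, 289, 298]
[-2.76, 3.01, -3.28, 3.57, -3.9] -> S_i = -2.76*(-1.09)^i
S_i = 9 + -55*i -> [9, -46, -101, -156, -211]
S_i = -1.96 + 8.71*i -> [-1.96, 6.75, 15.46, 24.17, 32.88]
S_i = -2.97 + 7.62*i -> [-2.97, 4.65, 12.27, 19.89, 27.51]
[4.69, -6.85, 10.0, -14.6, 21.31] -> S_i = 4.69*(-1.46)^i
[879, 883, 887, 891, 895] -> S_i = 879 + 4*i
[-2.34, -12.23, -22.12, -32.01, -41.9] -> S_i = -2.34 + -9.89*i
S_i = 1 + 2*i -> [1, 3, 5, 7, 9]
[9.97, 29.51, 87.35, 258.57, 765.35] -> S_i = 9.97*2.96^i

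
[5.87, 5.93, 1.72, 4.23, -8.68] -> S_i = Random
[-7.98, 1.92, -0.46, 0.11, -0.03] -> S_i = -7.98*(-0.24)^i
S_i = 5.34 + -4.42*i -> [5.34, 0.92, -3.5, -7.92, -12.34]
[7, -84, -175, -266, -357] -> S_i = 7 + -91*i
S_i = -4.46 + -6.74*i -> [-4.46, -11.2, -17.94, -24.68, -31.42]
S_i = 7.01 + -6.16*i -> [7.01, 0.85, -5.31, -11.47, -17.63]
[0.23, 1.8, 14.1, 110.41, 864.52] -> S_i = 0.23*7.83^i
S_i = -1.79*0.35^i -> [-1.79, -0.63, -0.22, -0.08, -0.03]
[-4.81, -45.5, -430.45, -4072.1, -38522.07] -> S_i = -4.81*9.46^i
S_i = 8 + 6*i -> [8, 14, 20, 26, 32]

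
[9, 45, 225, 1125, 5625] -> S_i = 9*5^i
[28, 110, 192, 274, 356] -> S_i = 28 + 82*i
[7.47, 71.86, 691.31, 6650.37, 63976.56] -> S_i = 7.47*9.62^i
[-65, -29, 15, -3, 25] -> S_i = Random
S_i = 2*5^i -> [2, 10, 50, 250, 1250]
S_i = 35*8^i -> [35, 280, 2240, 17920, 143360]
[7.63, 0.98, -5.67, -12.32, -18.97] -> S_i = 7.63 + -6.65*i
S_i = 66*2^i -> [66, 132, 264, 528, 1056]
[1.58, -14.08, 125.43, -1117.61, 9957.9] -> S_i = 1.58*(-8.91)^i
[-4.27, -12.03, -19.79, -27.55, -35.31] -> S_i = -4.27 + -7.76*i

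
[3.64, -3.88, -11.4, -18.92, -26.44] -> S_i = 3.64 + -7.52*i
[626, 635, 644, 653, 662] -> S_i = 626 + 9*i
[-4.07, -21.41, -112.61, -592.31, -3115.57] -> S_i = -4.07*5.26^i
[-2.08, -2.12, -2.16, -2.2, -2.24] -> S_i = -2.08 + -0.04*i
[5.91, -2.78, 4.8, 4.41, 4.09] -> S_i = Random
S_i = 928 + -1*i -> [928, 927, 926, 925, 924]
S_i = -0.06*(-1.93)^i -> [-0.06, 0.12, -0.22, 0.43, -0.83]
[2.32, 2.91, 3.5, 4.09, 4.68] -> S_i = 2.32 + 0.59*i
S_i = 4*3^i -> [4, 12, 36, 108, 324]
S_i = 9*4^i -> [9, 36, 144, 576, 2304]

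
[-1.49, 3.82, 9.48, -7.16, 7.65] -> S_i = Random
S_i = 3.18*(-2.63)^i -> [3.18, -8.36, 22.0, -57.85, 152.14]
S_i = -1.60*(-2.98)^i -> [-1.6, 4.77, -14.21, 42.34, -126.18]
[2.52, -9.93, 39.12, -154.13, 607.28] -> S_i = 2.52*(-3.94)^i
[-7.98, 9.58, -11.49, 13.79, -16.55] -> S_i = -7.98*(-1.20)^i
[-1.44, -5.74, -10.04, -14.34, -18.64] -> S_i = -1.44 + -4.30*i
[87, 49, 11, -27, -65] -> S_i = 87 + -38*i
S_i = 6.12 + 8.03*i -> [6.12, 14.15, 22.18, 30.21, 38.24]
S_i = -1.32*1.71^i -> [-1.32, -2.26, -3.86, -6.6, -11.29]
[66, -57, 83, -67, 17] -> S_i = Random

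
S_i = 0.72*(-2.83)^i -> [0.72, -2.04, 5.77, -16.32, 46.18]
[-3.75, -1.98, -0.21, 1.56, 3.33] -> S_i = -3.75 + 1.77*i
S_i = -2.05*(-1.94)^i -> [-2.05, 3.98, -7.72, 14.97, -29.04]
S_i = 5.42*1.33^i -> [5.42, 7.21, 9.59, 12.75, 16.96]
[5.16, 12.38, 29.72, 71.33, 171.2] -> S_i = 5.16*2.40^i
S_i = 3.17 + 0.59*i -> [3.17, 3.76, 4.35, 4.94, 5.53]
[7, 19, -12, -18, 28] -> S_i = Random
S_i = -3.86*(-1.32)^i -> [-3.86, 5.1, -6.73, 8.88, -11.72]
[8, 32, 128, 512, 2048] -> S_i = 8*4^i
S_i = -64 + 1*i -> [-64, -63, -62, -61, -60]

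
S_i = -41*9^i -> [-41, -369, -3321, -29889, -269001]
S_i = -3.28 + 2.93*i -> [-3.28, -0.35, 2.58, 5.51, 8.44]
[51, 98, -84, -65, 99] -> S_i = Random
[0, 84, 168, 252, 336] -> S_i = 0 + 84*i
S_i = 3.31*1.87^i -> [3.31, 6.19, 11.57, 21.64, 40.48]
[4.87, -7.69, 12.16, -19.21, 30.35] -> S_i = 4.87*(-1.58)^i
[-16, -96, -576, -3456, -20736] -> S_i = -16*6^i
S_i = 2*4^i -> [2, 8, 32, 128, 512]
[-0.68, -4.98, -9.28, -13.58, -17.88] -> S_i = -0.68 + -4.30*i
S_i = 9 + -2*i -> [9, 7, 5, 3, 1]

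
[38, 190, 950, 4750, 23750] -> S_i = 38*5^i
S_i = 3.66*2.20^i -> [3.66, 8.05, 17.71, 38.97, 85.74]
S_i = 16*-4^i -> [16, -64, 256, -1024, 4096]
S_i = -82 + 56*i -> [-82, -26, 30, 86, 142]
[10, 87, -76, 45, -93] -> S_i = Random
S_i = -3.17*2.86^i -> [-3.17, -9.07, -25.93, -74.16, -212.09]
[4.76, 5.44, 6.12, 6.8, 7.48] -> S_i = 4.76 + 0.68*i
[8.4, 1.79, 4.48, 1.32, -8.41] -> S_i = Random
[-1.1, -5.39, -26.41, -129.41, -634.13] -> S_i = -1.10*4.90^i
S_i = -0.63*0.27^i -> [-0.63, -0.17, -0.05, -0.01, -0.0]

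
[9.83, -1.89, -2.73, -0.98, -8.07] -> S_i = Random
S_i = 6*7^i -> [6, 42, 294, 2058, 14406]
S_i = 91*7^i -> [91, 637, 4459, 31213, 218491]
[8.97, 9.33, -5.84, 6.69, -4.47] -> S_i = Random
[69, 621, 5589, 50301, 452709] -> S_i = 69*9^i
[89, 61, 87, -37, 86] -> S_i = Random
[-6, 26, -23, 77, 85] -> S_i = Random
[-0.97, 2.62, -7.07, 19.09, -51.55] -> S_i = -0.97*(-2.70)^i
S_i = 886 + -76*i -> [886, 810, 734, 658, 582]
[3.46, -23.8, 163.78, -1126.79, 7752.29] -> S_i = 3.46*(-6.88)^i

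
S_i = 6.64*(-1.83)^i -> [6.64, -12.15, 22.24, -40.69, 74.47]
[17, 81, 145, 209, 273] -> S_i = 17 + 64*i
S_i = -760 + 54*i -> [-760, -706, -652, -598, -544]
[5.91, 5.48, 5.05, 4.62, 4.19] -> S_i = 5.91 + -0.43*i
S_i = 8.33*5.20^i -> [8.33, 43.32, 225.24, 1171.26, 6090.58]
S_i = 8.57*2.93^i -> [8.57, 25.11, 73.57, 215.57, 631.61]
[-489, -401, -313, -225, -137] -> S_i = -489 + 88*i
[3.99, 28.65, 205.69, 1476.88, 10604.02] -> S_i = 3.99*7.18^i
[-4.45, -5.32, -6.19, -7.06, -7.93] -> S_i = -4.45 + -0.87*i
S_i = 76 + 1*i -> [76, 77, 78, 79, 80]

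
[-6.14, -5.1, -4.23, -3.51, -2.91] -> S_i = -6.14*0.83^i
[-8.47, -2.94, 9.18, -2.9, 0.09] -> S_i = Random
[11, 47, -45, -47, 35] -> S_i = Random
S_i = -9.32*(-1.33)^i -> [-9.32, 12.4, -16.49, 21.93, -29.16]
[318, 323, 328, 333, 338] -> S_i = 318 + 5*i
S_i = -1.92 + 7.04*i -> [-1.92, 5.12, 12.16, 19.2, 26.24]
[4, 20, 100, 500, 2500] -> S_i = 4*5^i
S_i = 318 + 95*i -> [318, 413, 508, 603, 698]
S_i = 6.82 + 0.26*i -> [6.82, 7.08, 7.34, 7.6, 7.86]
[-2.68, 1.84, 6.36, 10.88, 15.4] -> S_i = -2.68 + 4.52*i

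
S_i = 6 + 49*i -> [6, 55, 104, 153, 202]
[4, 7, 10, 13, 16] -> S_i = 4 + 3*i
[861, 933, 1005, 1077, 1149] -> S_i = 861 + 72*i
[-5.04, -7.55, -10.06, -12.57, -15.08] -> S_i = -5.04 + -2.51*i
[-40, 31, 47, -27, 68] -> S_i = Random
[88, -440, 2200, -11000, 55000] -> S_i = 88*-5^i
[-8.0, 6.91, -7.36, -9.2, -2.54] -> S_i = Random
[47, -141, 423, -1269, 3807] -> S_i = 47*-3^i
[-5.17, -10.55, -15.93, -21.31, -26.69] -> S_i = -5.17 + -5.38*i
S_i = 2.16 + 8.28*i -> [2.16, 10.44, 18.72, 27.0, 35.28]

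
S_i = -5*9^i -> [-5, -45, -405, -3645, -32805]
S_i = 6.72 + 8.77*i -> [6.72, 15.49, 24.26, 33.03, 41.8]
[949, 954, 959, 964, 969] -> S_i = 949 + 5*i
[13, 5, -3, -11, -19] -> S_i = 13 + -8*i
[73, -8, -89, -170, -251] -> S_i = 73 + -81*i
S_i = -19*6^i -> [-19, -114, -684, -4104, -24624]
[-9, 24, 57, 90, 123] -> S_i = -9 + 33*i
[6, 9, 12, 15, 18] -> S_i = 6 + 3*i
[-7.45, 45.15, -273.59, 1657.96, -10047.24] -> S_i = -7.45*(-6.06)^i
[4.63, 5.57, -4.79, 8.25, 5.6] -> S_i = Random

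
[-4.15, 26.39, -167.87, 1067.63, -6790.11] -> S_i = -4.15*(-6.36)^i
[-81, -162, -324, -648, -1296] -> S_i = -81*2^i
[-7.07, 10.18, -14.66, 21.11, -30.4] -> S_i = -7.07*(-1.44)^i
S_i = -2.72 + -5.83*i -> [-2.72, -8.55, -14.38, -20.21, -26.04]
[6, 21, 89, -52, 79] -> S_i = Random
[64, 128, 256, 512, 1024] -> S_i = 64*2^i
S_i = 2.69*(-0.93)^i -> [2.69, -2.5, 2.33, -2.16, 2.01]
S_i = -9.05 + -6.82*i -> [-9.05, -15.87, -22.69, -29.51, -36.33]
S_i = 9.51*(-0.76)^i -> [9.51, -7.23, 5.49, -4.17, 3.17]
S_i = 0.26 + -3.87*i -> [0.26, -3.61, -7.48, -11.35, -15.22]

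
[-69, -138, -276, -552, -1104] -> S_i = -69*2^i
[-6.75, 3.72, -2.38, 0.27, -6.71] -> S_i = Random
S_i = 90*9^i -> [90, 810, 7290, 65610, 590490]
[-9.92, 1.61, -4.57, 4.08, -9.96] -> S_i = Random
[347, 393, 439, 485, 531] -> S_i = 347 + 46*i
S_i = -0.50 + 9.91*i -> [-0.5, 9.41, 19.32, 29.23, 39.14]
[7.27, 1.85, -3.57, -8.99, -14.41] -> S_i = 7.27 + -5.42*i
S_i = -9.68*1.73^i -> [-9.68, -16.75, -28.97, -50.12, -86.71]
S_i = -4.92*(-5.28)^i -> [-4.92, 25.98, -137.16, 724.21, -3823.85]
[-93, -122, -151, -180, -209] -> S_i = -93 + -29*i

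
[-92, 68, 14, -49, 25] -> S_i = Random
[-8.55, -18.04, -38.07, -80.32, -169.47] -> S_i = -8.55*2.11^i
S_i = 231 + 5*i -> [231, 236, 241, 246, 251]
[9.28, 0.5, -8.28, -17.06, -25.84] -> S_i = 9.28 + -8.78*i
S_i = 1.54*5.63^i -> [1.54, 8.67, 48.81, 274.82, 1547.23]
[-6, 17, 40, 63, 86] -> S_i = -6 + 23*i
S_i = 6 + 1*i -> [6, 7, 8, 9, 10]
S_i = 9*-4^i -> [9, -36, 144, -576, 2304]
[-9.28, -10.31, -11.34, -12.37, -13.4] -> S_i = -9.28 + -1.03*i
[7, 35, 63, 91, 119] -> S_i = 7 + 28*i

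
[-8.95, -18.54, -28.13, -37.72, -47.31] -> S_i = -8.95 + -9.59*i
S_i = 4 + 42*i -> [4, 46, 88, 130, 172]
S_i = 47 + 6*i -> [47, 53, 59, 65, 71]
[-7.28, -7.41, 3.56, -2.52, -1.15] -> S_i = Random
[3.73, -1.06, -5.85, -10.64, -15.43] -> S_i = 3.73 + -4.79*i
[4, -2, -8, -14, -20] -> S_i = 4 + -6*i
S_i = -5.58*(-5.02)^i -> [-5.58, 28.01, -140.62, 705.9, -3543.64]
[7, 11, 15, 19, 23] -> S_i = 7 + 4*i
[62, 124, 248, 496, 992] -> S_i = 62*2^i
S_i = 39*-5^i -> [39, -195, 975, -4875, 24375]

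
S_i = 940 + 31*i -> [940, 971, 1002, 1033, 1064]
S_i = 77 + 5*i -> [77, 82, 87, 92, 97]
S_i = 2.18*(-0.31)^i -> [2.18, -0.68, 0.21, -0.06, 0.02]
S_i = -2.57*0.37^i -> [-2.57, -0.95, -0.35, -0.13, -0.05]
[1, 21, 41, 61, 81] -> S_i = 1 + 20*i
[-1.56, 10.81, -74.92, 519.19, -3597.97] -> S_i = -1.56*(-6.93)^i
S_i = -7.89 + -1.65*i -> [-7.89, -9.54, -11.19, -12.84, -14.49]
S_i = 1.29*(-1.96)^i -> [1.29, -2.53, 4.96, -9.71, 19.04]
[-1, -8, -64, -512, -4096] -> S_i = -1*8^i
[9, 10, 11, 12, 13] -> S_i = 9 + 1*i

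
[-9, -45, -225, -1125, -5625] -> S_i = -9*5^i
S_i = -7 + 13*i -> [-7, 6, 19, 32, 45]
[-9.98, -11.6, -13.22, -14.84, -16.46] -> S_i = -9.98 + -1.62*i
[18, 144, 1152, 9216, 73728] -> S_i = 18*8^i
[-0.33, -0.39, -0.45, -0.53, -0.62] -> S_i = -0.33*1.17^i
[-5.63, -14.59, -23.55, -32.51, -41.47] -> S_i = -5.63 + -8.96*i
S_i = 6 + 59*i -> [6, 65, 124, 183, 242]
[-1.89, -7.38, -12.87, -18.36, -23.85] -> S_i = -1.89 + -5.49*i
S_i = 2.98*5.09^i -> [2.98, 15.17, 77.21, 392.98, 2000.26]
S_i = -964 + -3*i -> [-964, -967, -970, -973, -976]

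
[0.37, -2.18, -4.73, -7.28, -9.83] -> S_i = 0.37 + -2.55*i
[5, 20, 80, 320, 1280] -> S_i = 5*4^i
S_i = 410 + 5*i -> [410, 415, 420, 425, 430]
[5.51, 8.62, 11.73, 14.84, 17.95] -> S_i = 5.51 + 3.11*i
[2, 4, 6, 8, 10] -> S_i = 2 + 2*i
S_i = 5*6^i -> [5, 30, 180, 1080, 6480]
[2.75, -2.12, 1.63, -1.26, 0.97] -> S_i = 2.75*(-0.77)^i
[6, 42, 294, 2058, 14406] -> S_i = 6*7^i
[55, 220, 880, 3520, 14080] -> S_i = 55*4^i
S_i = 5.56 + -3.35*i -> [5.56, 2.21, -1.14, -4.49, -7.84]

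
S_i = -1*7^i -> [-1, -7, -49, -343, -2401]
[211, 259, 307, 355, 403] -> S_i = 211 + 48*i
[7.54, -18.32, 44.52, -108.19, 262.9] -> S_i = 7.54*(-2.43)^i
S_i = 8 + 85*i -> [8, 93, 178, 263, 348]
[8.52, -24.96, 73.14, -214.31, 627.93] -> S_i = 8.52*(-2.93)^i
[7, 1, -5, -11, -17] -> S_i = 7 + -6*i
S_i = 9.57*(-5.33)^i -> [9.57, -51.01, 271.87, -1449.08, 7723.62]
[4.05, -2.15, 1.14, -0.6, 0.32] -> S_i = 4.05*(-0.53)^i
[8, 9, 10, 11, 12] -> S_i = 8 + 1*i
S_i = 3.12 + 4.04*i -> [3.12, 7.16, 11.2, 15.24, 19.28]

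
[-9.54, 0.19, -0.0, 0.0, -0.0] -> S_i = -9.54*(-0.02)^i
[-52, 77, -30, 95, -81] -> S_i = Random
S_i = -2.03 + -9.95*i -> [-2.03, -11.98, -21.93, -31.88, -41.83]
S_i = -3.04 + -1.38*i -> [-3.04, -4.42, -5.8, -7.18, -8.56]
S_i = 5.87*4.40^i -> [5.87, 25.83, 113.64, 500.03, 2200.13]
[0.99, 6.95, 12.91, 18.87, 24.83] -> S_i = 0.99 + 5.96*i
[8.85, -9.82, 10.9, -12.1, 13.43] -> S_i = 8.85*(-1.11)^i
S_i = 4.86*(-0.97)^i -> [4.86, -4.71, 4.57, -4.44, 4.3]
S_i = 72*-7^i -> [72, -504, 3528, -24696, 172872]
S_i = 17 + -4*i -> [17, 13, 9, 5, 1]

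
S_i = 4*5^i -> [4, 20, 100, 500, 2500]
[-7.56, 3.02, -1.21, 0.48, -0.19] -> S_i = -7.56*(-0.40)^i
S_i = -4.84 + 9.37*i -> [-4.84, 4.53, 13.9, 23.27, 32.64]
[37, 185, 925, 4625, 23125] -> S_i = 37*5^i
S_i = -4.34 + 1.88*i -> [-4.34, -2.46, -0.58, 1.3, 3.18]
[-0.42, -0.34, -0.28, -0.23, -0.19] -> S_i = -0.42*0.82^i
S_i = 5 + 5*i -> [5, 10, 15, 20, 25]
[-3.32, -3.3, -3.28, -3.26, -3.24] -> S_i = -3.32 + 0.02*i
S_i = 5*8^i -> [5, 40, 320, 2560, 20480]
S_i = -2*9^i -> [-2, -18, -162, -1458, -13122]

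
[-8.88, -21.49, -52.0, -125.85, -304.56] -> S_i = -8.88*2.42^i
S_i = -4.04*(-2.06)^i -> [-4.04, 8.32, -17.14, 35.32, -72.75]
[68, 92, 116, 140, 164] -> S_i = 68 + 24*i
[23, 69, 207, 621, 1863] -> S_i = 23*3^i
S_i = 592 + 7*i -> [592, 599, 606, 613, 620]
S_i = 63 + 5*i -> [63, 68, 73, 78, 83]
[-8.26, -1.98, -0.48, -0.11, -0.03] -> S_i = -8.26*0.24^i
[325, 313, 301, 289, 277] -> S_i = 325 + -12*i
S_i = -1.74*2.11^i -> [-1.74, -3.67, -7.75, -16.35, -34.49]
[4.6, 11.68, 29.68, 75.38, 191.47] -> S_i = 4.60*2.54^i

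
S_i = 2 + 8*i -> [2, 10, 18, 26, 34]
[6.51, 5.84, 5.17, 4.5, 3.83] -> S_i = 6.51 + -0.67*i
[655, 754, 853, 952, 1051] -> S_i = 655 + 99*i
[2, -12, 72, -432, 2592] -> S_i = 2*-6^i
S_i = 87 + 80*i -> [87, 167, 247, 327, 407]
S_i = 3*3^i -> [3, 9, 27, 81, 243]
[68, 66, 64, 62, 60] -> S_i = 68 + -2*i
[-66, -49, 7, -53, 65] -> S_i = Random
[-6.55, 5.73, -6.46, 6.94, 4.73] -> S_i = Random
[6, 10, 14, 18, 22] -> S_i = 6 + 4*i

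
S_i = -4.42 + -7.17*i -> [-4.42, -11.59, -18.76, -25.93, -33.1]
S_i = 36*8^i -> [36, 288, 2304, 18432, 147456]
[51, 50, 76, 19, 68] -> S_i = Random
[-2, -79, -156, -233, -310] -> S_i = -2 + -77*i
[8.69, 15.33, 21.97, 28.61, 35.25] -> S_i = 8.69 + 6.64*i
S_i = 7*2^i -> [7, 14, 28, 56, 112]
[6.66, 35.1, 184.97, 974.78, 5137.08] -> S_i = 6.66*5.27^i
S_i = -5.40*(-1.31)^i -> [-5.4, 7.07, -9.27, 12.14, -15.9]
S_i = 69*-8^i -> [69, -552, 4416, -35328, 282624]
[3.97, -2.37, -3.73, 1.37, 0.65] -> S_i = Random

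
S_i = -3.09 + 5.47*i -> [-3.09, 2.38, 7.85, 13.32, 18.79]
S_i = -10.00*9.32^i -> [-10.0, -93.2, -868.62, -8095.58, -75450.77]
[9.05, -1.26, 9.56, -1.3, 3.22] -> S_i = Random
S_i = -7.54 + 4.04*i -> [-7.54, -3.5, 0.54, 4.58, 8.62]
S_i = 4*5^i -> [4, 20, 100, 500, 2500]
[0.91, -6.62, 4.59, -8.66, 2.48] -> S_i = Random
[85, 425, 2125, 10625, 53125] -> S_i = 85*5^i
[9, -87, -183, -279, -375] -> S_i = 9 + -96*i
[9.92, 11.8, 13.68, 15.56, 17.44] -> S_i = 9.92 + 1.88*i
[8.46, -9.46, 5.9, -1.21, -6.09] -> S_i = Random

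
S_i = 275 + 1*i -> [275, 276, 277, 278, 279]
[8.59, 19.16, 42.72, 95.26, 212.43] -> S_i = 8.59*2.23^i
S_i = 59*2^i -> [59, 118, 236, 472, 944]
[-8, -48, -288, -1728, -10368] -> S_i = -8*6^i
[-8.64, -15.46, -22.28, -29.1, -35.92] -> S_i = -8.64 + -6.82*i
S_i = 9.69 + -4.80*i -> [9.69, 4.89, 0.09, -4.71, -9.51]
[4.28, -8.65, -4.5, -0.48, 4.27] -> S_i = Random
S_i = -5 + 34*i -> [-5, 29, 63, 97, 131]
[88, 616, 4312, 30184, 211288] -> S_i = 88*7^i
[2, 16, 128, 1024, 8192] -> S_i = 2*8^i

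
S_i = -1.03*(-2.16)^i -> [-1.03, 2.22, -4.81, 10.38, -22.42]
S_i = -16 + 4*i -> [-16, -12, -8, -4, 0]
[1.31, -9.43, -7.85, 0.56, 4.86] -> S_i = Random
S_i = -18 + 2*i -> [-18, -16, -14, -12, -10]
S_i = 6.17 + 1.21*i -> [6.17, 7.38, 8.59, 9.8, 11.01]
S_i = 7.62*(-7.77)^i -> [7.62, -59.21, 460.04, -3574.52, 27774.04]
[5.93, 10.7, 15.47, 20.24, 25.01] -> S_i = 5.93 + 4.77*i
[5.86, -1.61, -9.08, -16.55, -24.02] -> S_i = 5.86 + -7.47*i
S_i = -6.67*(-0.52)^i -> [-6.67, 3.47, -1.8, 0.94, -0.49]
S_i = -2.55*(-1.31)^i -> [-2.55, 3.34, -4.38, 5.73, -7.51]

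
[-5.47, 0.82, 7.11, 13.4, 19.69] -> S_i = -5.47 + 6.29*i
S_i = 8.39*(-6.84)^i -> [8.39, -57.39, 392.53, -2684.91, 18364.81]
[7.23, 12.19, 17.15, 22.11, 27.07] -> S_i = 7.23 + 4.96*i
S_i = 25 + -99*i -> [25, -74, -173, -272, -371]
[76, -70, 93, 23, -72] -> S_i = Random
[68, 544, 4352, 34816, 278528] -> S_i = 68*8^i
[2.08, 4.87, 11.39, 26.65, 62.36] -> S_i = 2.08*2.34^i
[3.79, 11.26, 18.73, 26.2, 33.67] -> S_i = 3.79 + 7.47*i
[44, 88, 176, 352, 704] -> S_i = 44*2^i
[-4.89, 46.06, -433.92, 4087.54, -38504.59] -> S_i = -4.89*(-9.42)^i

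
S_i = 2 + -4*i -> [2, -2, -6, -10, -14]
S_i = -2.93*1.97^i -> [-2.93, -5.77, -11.37, -22.4, -44.13]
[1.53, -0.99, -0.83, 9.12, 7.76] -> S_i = Random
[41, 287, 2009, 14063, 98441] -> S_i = 41*7^i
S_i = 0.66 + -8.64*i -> [0.66, -7.98, -16.62, -25.26, -33.9]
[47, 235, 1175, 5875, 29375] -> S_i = 47*5^i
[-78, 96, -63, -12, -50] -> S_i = Random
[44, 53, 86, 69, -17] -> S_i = Random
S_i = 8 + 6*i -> [8, 14, 20, 26, 32]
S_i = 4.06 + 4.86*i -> [4.06, 8.92, 13.78, 18.64, 23.5]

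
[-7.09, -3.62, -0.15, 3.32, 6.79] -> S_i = -7.09 + 3.47*i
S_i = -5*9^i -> [-5, -45, -405, -3645, -32805]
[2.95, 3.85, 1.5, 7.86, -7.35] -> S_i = Random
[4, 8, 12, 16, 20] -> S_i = 4 + 4*i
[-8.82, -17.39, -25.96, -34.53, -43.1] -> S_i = -8.82 + -8.57*i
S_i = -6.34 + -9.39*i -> [-6.34, -15.73, -25.12, -34.51, -43.9]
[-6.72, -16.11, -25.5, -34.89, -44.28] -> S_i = -6.72 + -9.39*i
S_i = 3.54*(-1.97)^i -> [3.54, -6.97, 13.74, -27.06, 53.32]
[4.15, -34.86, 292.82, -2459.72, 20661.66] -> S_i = 4.15*(-8.40)^i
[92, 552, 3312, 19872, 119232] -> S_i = 92*6^i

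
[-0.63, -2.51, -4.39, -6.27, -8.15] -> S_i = -0.63 + -1.88*i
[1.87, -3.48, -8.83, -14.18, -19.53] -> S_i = 1.87 + -5.35*i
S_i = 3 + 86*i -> [3, 89, 175, 261, 347]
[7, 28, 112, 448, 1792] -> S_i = 7*4^i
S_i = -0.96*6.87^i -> [-0.96, -6.6, -45.31, -311.27, -2138.45]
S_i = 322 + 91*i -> [322, 413, 504, 595, 686]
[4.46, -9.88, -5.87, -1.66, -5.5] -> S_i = Random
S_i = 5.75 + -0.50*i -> [5.75, 5.25, 4.75, 4.25, 3.75]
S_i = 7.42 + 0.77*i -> [7.42, 8.19, 8.96, 9.73, 10.5]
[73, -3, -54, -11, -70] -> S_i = Random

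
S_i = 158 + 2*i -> [158, 160, 162, 164, 166]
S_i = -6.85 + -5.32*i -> [-6.85, -12.17, -17.49, -22.81, -28.13]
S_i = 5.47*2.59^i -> [5.47, 14.17, 36.69, 95.04, 246.14]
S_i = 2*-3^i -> [2, -6, 18, -54, 162]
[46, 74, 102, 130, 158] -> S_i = 46 + 28*i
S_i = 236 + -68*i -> [236, 168, 100, 32, -36]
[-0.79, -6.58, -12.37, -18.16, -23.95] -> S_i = -0.79 + -5.79*i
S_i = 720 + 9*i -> [720, 729, 738, 747, 756]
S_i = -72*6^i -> [-72, -432, -2592, -15552, -93312]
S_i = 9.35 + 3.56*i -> [9.35, 12.91, 16.47, 20.03, 23.59]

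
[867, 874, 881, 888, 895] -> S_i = 867 + 7*i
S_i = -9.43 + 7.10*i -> [-9.43, -2.33, 4.77, 11.87, 18.97]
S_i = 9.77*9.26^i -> [9.77, 90.47, 837.75, 7757.6, 71835.4]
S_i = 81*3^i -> [81, 243, 729, 2187, 6561]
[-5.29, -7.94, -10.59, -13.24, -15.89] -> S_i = -5.29 + -2.65*i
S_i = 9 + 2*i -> [9, 11, 13, 15, 17]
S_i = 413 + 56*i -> [413, 469, 525, 581, 637]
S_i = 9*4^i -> [9, 36, 144, 576, 2304]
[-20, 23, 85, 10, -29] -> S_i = Random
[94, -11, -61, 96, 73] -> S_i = Random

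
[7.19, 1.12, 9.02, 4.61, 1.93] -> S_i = Random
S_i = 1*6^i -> [1, 6, 36, 216, 1296]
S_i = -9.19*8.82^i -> [-9.19, -81.06, -714.91, -6305.53, -55614.73]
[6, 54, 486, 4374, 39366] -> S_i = 6*9^i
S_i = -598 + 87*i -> [-598, -511, -424, -337, -250]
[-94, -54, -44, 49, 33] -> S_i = Random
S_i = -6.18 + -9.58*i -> [-6.18, -15.76, -25.34, -34.92, -44.5]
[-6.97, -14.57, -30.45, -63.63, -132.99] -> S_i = -6.97*2.09^i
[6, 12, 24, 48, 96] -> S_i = 6*2^i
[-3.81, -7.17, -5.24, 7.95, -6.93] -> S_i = Random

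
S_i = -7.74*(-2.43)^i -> [-7.74, 18.81, -45.7, 111.06, -269.88]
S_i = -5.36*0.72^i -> [-5.36, -3.86, -2.78, -2.0, -1.44]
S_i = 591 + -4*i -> [591, 587, 583, 579, 575]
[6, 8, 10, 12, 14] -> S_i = 6 + 2*i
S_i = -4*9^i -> [-4, -36, -324, -2916, -26244]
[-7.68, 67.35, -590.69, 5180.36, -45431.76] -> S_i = -7.68*(-8.77)^i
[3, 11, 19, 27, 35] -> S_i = 3 + 8*i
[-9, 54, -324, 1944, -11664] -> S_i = -9*-6^i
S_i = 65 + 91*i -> [65, 156, 247, 338, 429]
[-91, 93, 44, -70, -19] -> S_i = Random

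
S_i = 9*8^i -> [9, 72, 576, 4608, 36864]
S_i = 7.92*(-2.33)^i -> [7.92, -18.45, 43.0, -100.18, 233.43]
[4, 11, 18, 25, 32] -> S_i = 4 + 7*i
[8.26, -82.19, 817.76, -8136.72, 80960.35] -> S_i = 8.26*(-9.95)^i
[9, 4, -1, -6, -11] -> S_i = 9 + -5*i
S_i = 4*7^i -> [4, 28, 196, 1372, 9604]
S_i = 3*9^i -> [3, 27, 243, 2187, 19683]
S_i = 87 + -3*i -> [87, 84, 81, 78, 75]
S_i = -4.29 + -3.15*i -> [-4.29, -7.44, -10.59, -13.74, -16.89]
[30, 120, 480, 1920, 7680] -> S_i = 30*4^i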